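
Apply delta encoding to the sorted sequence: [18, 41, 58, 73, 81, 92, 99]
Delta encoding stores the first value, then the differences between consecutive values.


First value: 18
Deltas:
  41 - 18 = 23
  58 - 41 = 17
  73 - 58 = 15
  81 - 73 = 8
  92 - 81 = 11
  99 - 92 = 7


Delta encoded: [18, 23, 17, 15, 8, 11, 7]


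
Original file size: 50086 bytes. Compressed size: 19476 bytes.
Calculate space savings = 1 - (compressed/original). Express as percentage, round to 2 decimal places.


ratio = compressed/original = 19476/50086 = 0.388851
savings = 1 - ratio = 1 - 0.388851 = 0.611149
as a percentage: 0.611149 * 100 = 61.11%

Space savings = 1 - 19476/50086 = 61.11%


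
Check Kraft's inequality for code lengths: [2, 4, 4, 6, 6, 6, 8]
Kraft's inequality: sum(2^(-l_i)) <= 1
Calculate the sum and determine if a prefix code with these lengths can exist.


Sum = 2^(-2) + 2^(-4) + 2^(-4) + 2^(-6) + 2^(-6) + 2^(-6) + 2^(-8)
    = 0.25 + 0.0625 + 0.0625 + 0.015625 + 0.015625 + 0.015625 + 0.00390625
    = 109/256 = 0.42578125
Since 0.42578125 <= 1, Kraft's inequality IS satisfied.
A prefix code with these lengths CAN exist.

Kraft sum = 0.42578125. Satisfied.


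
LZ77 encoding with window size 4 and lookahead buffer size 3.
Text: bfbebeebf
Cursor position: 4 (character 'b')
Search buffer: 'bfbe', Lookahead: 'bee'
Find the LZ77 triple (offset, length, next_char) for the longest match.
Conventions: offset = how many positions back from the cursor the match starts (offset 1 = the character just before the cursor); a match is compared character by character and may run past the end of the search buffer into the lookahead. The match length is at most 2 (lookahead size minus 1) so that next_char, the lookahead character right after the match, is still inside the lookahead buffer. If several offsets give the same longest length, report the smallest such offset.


Try each offset into the search buffer:
  offset=1 (pos 3, char 'e'): match length 0
  offset=2 (pos 2, char 'b'): match length 2
  offset=3 (pos 1, char 'f'): match length 0
  offset=4 (pos 0, char 'b'): match length 1
Longest match has length 2 at offset 2.
next_char = character at position 4 + 2 = 6 -> 'e'

Best match: offset=2, length=2 (matching 'be' starting at position 2)
LZ77 triple: (2, 2, 'e')


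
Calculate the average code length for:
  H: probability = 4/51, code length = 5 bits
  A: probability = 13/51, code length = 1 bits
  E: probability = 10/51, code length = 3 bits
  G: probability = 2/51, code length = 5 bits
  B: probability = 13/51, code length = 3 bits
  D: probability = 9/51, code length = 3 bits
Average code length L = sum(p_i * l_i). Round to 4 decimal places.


Weighted contributions p_i * l_i:
  H: (4/51) * 5 = 20/51
  A: (13/51) * 1 = 13/51
  E: (10/51) * 3 = 30/51
  G: (2/51) * 5 = 10/51
  B: (13/51) * 3 = 39/51
  D: (9/51) * 3 = 27/51
Sum = (20 + 13 + 30 + 10 + 39 + 27)/51 = 139/51

L = 139/51 = 2.7255 bits/symbol


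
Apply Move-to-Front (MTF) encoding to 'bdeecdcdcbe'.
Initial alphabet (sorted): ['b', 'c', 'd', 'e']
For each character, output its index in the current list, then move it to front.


MTF encoding:
'b': index 0 in ['b', 'c', 'd', 'e'] -> ['b', 'c', 'd', 'e']
'd': index 2 in ['b', 'c', 'd', 'e'] -> ['d', 'b', 'c', 'e']
'e': index 3 in ['d', 'b', 'c', 'e'] -> ['e', 'd', 'b', 'c']
'e': index 0 in ['e', 'd', 'b', 'c'] -> ['e', 'd', 'b', 'c']
'c': index 3 in ['e', 'd', 'b', 'c'] -> ['c', 'e', 'd', 'b']
'd': index 2 in ['c', 'e', 'd', 'b'] -> ['d', 'c', 'e', 'b']
'c': index 1 in ['d', 'c', 'e', 'b'] -> ['c', 'd', 'e', 'b']
'd': index 1 in ['c', 'd', 'e', 'b'] -> ['d', 'c', 'e', 'b']
'c': index 1 in ['d', 'c', 'e', 'b'] -> ['c', 'd', 'e', 'b']
'b': index 3 in ['c', 'd', 'e', 'b'] -> ['b', 'c', 'd', 'e']
'e': index 3 in ['b', 'c', 'd', 'e'] -> ['e', 'b', 'c', 'd']


Output: [0, 2, 3, 0, 3, 2, 1, 1, 1, 3, 3]


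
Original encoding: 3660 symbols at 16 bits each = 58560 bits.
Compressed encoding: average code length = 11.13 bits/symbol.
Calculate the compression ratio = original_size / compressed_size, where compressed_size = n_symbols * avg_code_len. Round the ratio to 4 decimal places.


original_size = n_symbols * orig_bits = 3660 * 16 = 58560 bits
compressed_size = n_symbols * avg_code_len = 3660 * 11.13 = 40735.8 bits
ratio = original_size / compressed_size = 58560 / 40735.8 = 1.4376

Compression ratio = 1.4376


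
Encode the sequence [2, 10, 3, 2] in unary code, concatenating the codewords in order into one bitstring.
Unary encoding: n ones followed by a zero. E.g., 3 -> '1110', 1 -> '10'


Encode each number as n ones followed by a terminating 0:
  2 -> 110 (3 bits)
  10 -> 11111111110 (11 bits)
  3 -> 1110 (4 bits)
  2 -> 110 (3 bits)
Total length = 3 + 11 + 4 + 3 = 21 bits.

Unary([2, 10, 3, 2]) = 110111111111101110110 (21 bits)


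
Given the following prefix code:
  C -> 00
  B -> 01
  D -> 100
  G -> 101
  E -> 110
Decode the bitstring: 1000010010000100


Decoding step by step:
Bits 100 -> D
Bits 00 -> C
Bits 100 -> D
Bits 100 -> D
Bits 00 -> C
Bits 100 -> D


Decoded message: DCDDCD


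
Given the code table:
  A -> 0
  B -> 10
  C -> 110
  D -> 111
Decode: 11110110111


Decoding:
111 -> D
10 -> B
110 -> C
111 -> D


Result: DBCD


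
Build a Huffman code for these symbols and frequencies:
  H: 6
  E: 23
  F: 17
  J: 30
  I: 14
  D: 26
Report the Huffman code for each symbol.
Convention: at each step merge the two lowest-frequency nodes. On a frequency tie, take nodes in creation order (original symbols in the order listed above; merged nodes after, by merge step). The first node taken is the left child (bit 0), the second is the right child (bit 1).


Huffman tree construction:
Step 1: Merge H(6) + I(14) = 20
Step 2: Merge F(17) + (H+I)(20) = 37
Step 3: Merge E(23) + D(26) = 49
Step 4: Merge J(30) + (F+(H+I))(37) = 67
Step 5: Merge (E+D)(49) + (J+(F+(H+I)))(67) = 116
Read each symbol's code off the tree from the root (left child = 0, right child = 1).

Codes:
  H: 1110 (length 4)
  E: 00 (length 2)
  F: 110 (length 3)
  J: 10 (length 2)
  I: 1111 (length 4)
  D: 01 (length 2)
Average code length: 289/116 = 2.4914 bits/symbol


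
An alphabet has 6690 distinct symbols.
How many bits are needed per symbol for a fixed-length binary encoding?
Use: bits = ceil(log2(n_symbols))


log2(6690) = 12.7078
Bracket: 2^12 = 4096 < 6690 <= 2^13 = 8192
So ceil(log2(6690)) = 13

bits = ceil(log2(6690)) = ceil(12.7078) = 13 bits


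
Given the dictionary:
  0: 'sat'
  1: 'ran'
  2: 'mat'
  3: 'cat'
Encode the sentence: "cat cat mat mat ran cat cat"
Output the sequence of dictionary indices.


Look up each word in the dictionary:
  'cat' -> 3
  'cat' -> 3
  'mat' -> 2
  'mat' -> 2
  'ran' -> 1
  'cat' -> 3
  'cat' -> 3

Encoded: [3, 3, 2, 2, 1, 3, 3]


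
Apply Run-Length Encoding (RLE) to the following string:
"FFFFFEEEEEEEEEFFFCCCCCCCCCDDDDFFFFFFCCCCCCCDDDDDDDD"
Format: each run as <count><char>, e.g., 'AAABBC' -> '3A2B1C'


Scanning runs left to right:
  i=0: run of 'F' x 5 -> '5F'
  i=5: run of 'E' x 9 -> '9E'
  i=14: run of 'F' x 3 -> '3F'
  i=17: run of 'C' x 9 -> '9C'
  i=26: run of 'D' x 4 -> '4D'
  i=30: run of 'F' x 6 -> '6F'
  i=36: run of 'C' x 7 -> '7C'
  i=43: run of 'D' x 8 -> '8D'

RLE = 5F9E3F9C4D6F7C8D


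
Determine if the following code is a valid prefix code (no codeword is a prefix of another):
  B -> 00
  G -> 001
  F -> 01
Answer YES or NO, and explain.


Checking each pair (does one codeword prefix another?):
  B='00' vs G='001': prefix -- VIOLATION

NO -- this is NOT a valid prefix code. B (00) is a prefix of G (001).


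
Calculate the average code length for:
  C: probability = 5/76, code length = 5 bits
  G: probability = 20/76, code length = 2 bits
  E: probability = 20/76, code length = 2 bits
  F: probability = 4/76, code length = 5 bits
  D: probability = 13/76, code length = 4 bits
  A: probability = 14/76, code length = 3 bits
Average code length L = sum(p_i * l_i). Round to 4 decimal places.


Weighted contributions p_i * l_i:
  C: (5/76) * 5 = 25/76
  G: (20/76) * 2 = 40/76
  E: (20/76) * 2 = 40/76
  F: (4/76) * 5 = 20/76
  D: (13/76) * 4 = 52/76
  A: (14/76) * 3 = 42/76
Sum = (25 + 40 + 40 + 20 + 52 + 42)/76 = 219/76

L = 219/76 = 2.8816 bits/symbol


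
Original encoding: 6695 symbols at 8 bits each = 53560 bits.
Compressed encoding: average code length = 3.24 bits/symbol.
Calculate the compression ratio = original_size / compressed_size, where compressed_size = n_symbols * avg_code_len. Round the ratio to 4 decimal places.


original_size = n_symbols * orig_bits = 6695 * 8 = 53560 bits
compressed_size = n_symbols * avg_code_len = 6695 * 3.24 = 21691.8 bits
ratio = original_size / compressed_size = 53560 / 21691.8 = 2.4691

Compression ratio = 2.4691


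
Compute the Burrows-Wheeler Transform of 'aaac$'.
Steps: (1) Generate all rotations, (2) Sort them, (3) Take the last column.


Rotations (sorted):
  0: $aaac -> last char: c
  1: aaac$ -> last char: $
  2: aac$a -> last char: a
  3: ac$aa -> last char: a
  4: c$aaa -> last char: a


BWT = c$aaa


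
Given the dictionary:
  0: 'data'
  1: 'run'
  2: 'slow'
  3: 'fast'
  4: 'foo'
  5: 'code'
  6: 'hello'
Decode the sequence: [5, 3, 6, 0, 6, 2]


Look up each index in the dictionary:
  5 -> 'code'
  3 -> 'fast'
  6 -> 'hello'
  0 -> 'data'
  6 -> 'hello'
  2 -> 'slow'

Decoded: "code fast hello data hello slow"


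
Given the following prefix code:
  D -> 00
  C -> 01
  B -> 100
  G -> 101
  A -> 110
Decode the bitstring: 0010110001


Decoding step by step:
Bits 00 -> D
Bits 101 -> G
Bits 100 -> B
Bits 01 -> C


Decoded message: DGBC


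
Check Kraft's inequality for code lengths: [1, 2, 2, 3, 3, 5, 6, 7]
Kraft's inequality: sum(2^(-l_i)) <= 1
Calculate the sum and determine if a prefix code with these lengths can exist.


Sum = 2^(-1) + 2^(-2) + 2^(-2) + 2^(-3) + 2^(-3) + 2^(-5) + 2^(-6) + 2^(-7)
    = 0.5 + 0.25 + 0.25 + 0.125 + 0.125 + 0.03125 + 0.015625 + 0.0078125
    = 167/128 = 1.3046875
Since 1.3046875 > 1, Kraft's inequality is NOT satisfied.
A prefix code with these lengths CANNOT exist.

Kraft sum = 1.3046875. Not satisfied.


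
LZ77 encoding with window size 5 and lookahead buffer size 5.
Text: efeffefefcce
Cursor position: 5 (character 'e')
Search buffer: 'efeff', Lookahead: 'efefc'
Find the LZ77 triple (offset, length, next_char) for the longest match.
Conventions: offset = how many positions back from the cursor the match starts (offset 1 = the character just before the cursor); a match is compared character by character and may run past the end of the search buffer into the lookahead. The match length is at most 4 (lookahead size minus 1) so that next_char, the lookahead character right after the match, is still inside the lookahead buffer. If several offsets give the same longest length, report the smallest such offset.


Try each offset into the search buffer:
  offset=1 (pos 4, char 'f'): match length 0
  offset=2 (pos 3, char 'f'): match length 0
  offset=3 (pos 2, char 'e'): match length 2
  offset=4 (pos 1, char 'f'): match length 0
  offset=5 (pos 0, char 'e'): match length 4
Longest match has length 4 at offset 5.
next_char = character at position 5 + 4 = 9 -> 'c'

Best match: offset=5, length=4 (matching 'efef' starting at position 0)
LZ77 triple: (5, 4, 'c')


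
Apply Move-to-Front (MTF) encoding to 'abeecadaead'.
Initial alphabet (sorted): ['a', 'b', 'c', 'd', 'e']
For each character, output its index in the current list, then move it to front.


MTF encoding:
'a': index 0 in ['a', 'b', 'c', 'd', 'e'] -> ['a', 'b', 'c', 'd', 'e']
'b': index 1 in ['a', 'b', 'c', 'd', 'e'] -> ['b', 'a', 'c', 'd', 'e']
'e': index 4 in ['b', 'a', 'c', 'd', 'e'] -> ['e', 'b', 'a', 'c', 'd']
'e': index 0 in ['e', 'b', 'a', 'c', 'd'] -> ['e', 'b', 'a', 'c', 'd']
'c': index 3 in ['e', 'b', 'a', 'c', 'd'] -> ['c', 'e', 'b', 'a', 'd']
'a': index 3 in ['c', 'e', 'b', 'a', 'd'] -> ['a', 'c', 'e', 'b', 'd']
'd': index 4 in ['a', 'c', 'e', 'b', 'd'] -> ['d', 'a', 'c', 'e', 'b']
'a': index 1 in ['d', 'a', 'c', 'e', 'b'] -> ['a', 'd', 'c', 'e', 'b']
'e': index 3 in ['a', 'd', 'c', 'e', 'b'] -> ['e', 'a', 'd', 'c', 'b']
'a': index 1 in ['e', 'a', 'd', 'c', 'b'] -> ['a', 'e', 'd', 'c', 'b']
'd': index 2 in ['a', 'e', 'd', 'c', 'b'] -> ['d', 'a', 'e', 'c', 'b']


Output: [0, 1, 4, 0, 3, 3, 4, 1, 3, 1, 2]


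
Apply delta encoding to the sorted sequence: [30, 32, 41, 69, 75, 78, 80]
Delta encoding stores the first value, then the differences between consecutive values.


First value: 30
Deltas:
  32 - 30 = 2
  41 - 32 = 9
  69 - 41 = 28
  75 - 69 = 6
  78 - 75 = 3
  80 - 78 = 2


Delta encoded: [30, 2, 9, 28, 6, 3, 2]


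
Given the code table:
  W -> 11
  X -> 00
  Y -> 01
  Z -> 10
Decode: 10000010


Decoding:
10 -> Z
00 -> X
00 -> X
10 -> Z


Result: ZXXZ


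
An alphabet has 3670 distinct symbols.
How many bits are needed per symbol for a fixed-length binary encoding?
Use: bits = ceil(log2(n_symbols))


log2(3670) = 11.8416
Bracket: 2^11 = 2048 < 3670 <= 2^12 = 4096
So ceil(log2(3670)) = 12

bits = ceil(log2(3670)) = ceil(11.8416) = 12 bits


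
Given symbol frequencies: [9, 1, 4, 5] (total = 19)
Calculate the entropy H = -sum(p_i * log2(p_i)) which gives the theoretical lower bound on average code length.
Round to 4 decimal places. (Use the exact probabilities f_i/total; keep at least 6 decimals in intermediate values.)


Per-symbol terms -p_i * log2(p_i) with p_i = f_i/19:
  p = 9/19 = 0.473684: log2(p) = -1.078003, -p*log2(p) = 0.510633
  p = 1/19 = 0.052632: log2(p) = -4.247928, -p*log2(p) = 0.223575
  p = 4/19 = 0.210526: log2(p) = -2.247928, -p*log2(p) = 0.473248
  p = 5/19 = 0.263158: log2(p) = -1.925999, -p*log2(p) = 0.506842
H = 0.510633 + 0.223575 + 0.473248 + 0.506842 = 1.714298

H = 1.7143 bits/symbol


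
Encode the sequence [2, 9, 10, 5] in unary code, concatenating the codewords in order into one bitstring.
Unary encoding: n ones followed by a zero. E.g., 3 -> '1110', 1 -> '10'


Encode each number as n ones followed by a terminating 0:
  2 -> 110 (3 bits)
  9 -> 1111111110 (10 bits)
  10 -> 11111111110 (11 bits)
  5 -> 111110 (6 bits)
Total length = 3 + 10 + 11 + 6 = 30 bits.

Unary([2, 9, 10, 5]) = 110111111111011111111110111110 (30 bits)


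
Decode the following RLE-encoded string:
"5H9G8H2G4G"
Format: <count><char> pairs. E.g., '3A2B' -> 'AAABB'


Expanding each <count><char> pair:
  5H -> 'HHHHH'
  9G -> 'GGGGGGGGG'
  8H -> 'HHHHHHHH'
  2G -> 'GG'
  4G -> 'GGGG'

Decoded = HHHHHGGGGGGGGGHHHHHHHHGGGGGG


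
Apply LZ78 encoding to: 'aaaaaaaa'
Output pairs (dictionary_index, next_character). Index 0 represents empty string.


LZ78 encoding steps:
Dictionary: {0: ''}
Step 1: w='' (idx 0), next='a' -> output (0, 'a'), add 'a' as idx 1
Step 2: w='a' (idx 1), next='a' -> output (1, 'a'), add 'aa' as idx 2
Step 3: w='aa' (idx 2), next='a' -> output (2, 'a'), add 'aaa' as idx 3
Step 4: w='aa' (idx 2), end of input -> output (2, '')


Encoded: [(0, 'a'), (1, 'a'), (2, 'a'), (2, '')]


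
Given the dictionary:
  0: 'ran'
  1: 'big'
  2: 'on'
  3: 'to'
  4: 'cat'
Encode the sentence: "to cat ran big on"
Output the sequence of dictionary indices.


Look up each word in the dictionary:
  'to' -> 3
  'cat' -> 4
  'ran' -> 0
  'big' -> 1
  'on' -> 2

Encoded: [3, 4, 0, 1, 2]


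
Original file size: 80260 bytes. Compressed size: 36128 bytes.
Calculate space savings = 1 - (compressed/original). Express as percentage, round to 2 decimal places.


ratio = compressed/original = 36128/80260 = 0.450137
savings = 1 - ratio = 1 - 0.450137 = 0.549863
as a percentage: 0.549863 * 100 = 54.99%

Space savings = 1 - 36128/80260 = 54.99%


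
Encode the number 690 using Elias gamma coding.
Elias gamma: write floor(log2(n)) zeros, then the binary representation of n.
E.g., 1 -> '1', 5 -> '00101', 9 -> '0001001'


num_bits = floor(log2(690)) + 1 = 10
leading_zeros = num_bits - 1 = 9
binary(690) = 1010110010

Elias gamma(690) = '000000000' + '1010110010' = 0000000001010110010 (19 bits)


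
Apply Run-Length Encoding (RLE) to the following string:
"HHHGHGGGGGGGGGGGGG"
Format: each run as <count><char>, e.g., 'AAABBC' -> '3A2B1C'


Scanning runs left to right:
  i=0: run of 'H' x 3 -> '3H'
  i=3: run of 'G' x 1 -> '1G'
  i=4: run of 'H' x 1 -> '1H'
  i=5: run of 'G' x 13 -> '13G'

RLE = 3H1G1H13G


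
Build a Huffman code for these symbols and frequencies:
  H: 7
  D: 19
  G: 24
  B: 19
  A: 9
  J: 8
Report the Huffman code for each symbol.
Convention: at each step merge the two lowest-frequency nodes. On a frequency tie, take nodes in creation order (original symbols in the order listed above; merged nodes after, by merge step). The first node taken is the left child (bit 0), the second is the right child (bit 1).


Huffman tree construction:
Step 1: Merge H(7) + J(8) = 15
Step 2: Merge A(9) + (H+J)(15) = 24
Step 3: Merge D(19) + B(19) = 38
Step 4: Merge G(24) + (A+(H+J))(24) = 48
Step 5: Merge (D+B)(38) + (G+(A+(H+J)))(48) = 86
Read each symbol's code off the tree from the root (left child = 0, right child = 1).

Codes:
  H: 1110 (length 4)
  D: 00 (length 2)
  G: 10 (length 2)
  B: 01 (length 2)
  A: 110 (length 3)
  J: 1111 (length 4)
Average code length: 211/86 = 2.4535 bits/symbol


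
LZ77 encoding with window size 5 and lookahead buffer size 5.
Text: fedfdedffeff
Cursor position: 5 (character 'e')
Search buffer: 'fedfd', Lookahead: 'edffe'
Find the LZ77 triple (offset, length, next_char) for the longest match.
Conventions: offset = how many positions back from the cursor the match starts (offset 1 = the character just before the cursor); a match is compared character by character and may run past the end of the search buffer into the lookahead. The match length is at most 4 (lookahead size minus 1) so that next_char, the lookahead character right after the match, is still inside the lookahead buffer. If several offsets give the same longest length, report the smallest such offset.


Try each offset into the search buffer:
  offset=1 (pos 4, char 'd'): match length 0
  offset=2 (pos 3, char 'f'): match length 0
  offset=3 (pos 2, char 'd'): match length 0
  offset=4 (pos 1, char 'e'): match length 3
  offset=5 (pos 0, char 'f'): match length 0
Longest match has length 3 at offset 4.
next_char = character at position 5 + 3 = 8 -> 'f'

Best match: offset=4, length=3 (matching 'edf' starting at position 1)
LZ77 triple: (4, 3, 'f')


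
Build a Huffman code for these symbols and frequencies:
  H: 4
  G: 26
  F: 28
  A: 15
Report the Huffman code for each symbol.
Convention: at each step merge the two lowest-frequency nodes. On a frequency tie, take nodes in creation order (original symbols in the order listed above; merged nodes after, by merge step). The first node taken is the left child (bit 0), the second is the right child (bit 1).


Huffman tree construction:
Step 1: Merge H(4) + A(15) = 19
Step 2: Merge (H+A)(19) + G(26) = 45
Step 3: Merge F(28) + ((H+A)+G)(45) = 73
Read each symbol's code off the tree from the root (left child = 0, right child = 1).

Codes:
  H: 100 (length 3)
  G: 11 (length 2)
  F: 0 (length 1)
  A: 101 (length 3)
Average code length: 137/73 = 1.8767 bits/symbol


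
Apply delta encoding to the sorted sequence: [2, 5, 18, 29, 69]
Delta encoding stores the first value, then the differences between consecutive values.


First value: 2
Deltas:
  5 - 2 = 3
  18 - 5 = 13
  29 - 18 = 11
  69 - 29 = 40


Delta encoded: [2, 3, 13, 11, 40]


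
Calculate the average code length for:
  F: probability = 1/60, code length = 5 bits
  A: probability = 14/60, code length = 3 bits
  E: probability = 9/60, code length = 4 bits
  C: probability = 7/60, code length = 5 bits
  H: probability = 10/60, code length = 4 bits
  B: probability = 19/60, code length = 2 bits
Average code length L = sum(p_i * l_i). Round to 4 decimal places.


Weighted contributions p_i * l_i:
  F: (1/60) * 5 = 5/60
  A: (14/60) * 3 = 42/60
  E: (9/60) * 4 = 36/60
  C: (7/60) * 5 = 35/60
  H: (10/60) * 4 = 40/60
  B: (19/60) * 2 = 38/60
Sum = (5 + 42 + 36 + 35 + 40 + 38)/60 = 196/60

L = 196/60 = 3.2667 bits/symbol


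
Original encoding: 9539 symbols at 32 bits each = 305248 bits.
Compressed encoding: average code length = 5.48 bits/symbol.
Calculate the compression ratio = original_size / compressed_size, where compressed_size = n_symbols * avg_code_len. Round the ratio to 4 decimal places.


original_size = n_symbols * orig_bits = 9539 * 32 = 305248 bits
compressed_size = n_symbols * avg_code_len = 9539 * 5.48 = 52273.72 bits
ratio = original_size / compressed_size = 305248 / 52273.72 = 5.8394

Compression ratio = 5.8394


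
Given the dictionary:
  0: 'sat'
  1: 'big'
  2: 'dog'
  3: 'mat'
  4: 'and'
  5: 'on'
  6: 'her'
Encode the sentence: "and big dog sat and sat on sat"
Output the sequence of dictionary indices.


Look up each word in the dictionary:
  'and' -> 4
  'big' -> 1
  'dog' -> 2
  'sat' -> 0
  'and' -> 4
  'sat' -> 0
  'on' -> 5
  'sat' -> 0

Encoded: [4, 1, 2, 0, 4, 0, 5, 0]


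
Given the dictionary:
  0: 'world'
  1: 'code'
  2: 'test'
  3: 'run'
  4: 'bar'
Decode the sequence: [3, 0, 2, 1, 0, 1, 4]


Look up each index in the dictionary:
  3 -> 'run'
  0 -> 'world'
  2 -> 'test'
  1 -> 'code'
  0 -> 'world'
  1 -> 'code'
  4 -> 'bar'

Decoded: "run world test code world code bar"


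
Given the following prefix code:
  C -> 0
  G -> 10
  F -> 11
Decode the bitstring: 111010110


Decoding step by step:
Bits 11 -> F
Bits 10 -> G
Bits 10 -> G
Bits 11 -> F
Bits 0 -> C


Decoded message: FGGFC


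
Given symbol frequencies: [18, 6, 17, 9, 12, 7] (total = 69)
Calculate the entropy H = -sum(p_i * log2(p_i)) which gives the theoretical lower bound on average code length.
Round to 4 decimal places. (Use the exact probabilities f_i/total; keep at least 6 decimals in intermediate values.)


Per-symbol terms -p_i * log2(p_i) with p_i = f_i/69:
  p = 18/69 = 0.260870: log2(p) = -1.938599, -p*log2(p) = 0.505722
  p = 6/69 = 0.086957: log2(p) = -3.523562, -p*log2(p) = 0.306397
  p = 17/69 = 0.246377: log2(p) = -2.021062, -p*log2(p) = 0.497943
  p = 9/69 = 0.130435: log2(p) = -2.938599, -p*log2(p) = 0.383296
  p = 12/69 = 0.173913: log2(p) = -2.523562, -p*log2(p) = 0.438880
  p = 7/69 = 0.101449: log2(p) = -3.301170, -p*log2(p) = 0.334901
H = 0.505722 + 0.306397 + 0.497943 + 0.383296 + 0.438880 + 0.334901 = 2.467139

H = 2.4671 bits/symbol


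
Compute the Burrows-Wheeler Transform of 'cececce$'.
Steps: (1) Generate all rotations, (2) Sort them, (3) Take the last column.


Rotations (sorted):
  0: $cececce -> last char: e
  1: cce$cece -> last char: e
  2: ce$cecec -> last char: c
  3: cecce$ce -> last char: e
  4: cececce$ -> last char: $
  5: e$cececc -> last char: c
  6: ecce$cec -> last char: c
  7: ececce$c -> last char: c


BWT = eece$ccc


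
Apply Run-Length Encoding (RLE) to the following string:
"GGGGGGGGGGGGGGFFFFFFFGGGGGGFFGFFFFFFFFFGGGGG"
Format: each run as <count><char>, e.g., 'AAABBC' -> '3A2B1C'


Scanning runs left to right:
  i=0: run of 'G' x 14 -> '14G'
  i=14: run of 'F' x 7 -> '7F'
  i=21: run of 'G' x 6 -> '6G'
  i=27: run of 'F' x 2 -> '2F'
  i=29: run of 'G' x 1 -> '1G'
  i=30: run of 'F' x 9 -> '9F'
  i=39: run of 'G' x 5 -> '5G'

RLE = 14G7F6G2F1G9F5G


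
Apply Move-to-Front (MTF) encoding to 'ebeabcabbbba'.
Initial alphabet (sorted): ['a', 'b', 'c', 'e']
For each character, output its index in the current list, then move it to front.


MTF encoding:
'e': index 3 in ['a', 'b', 'c', 'e'] -> ['e', 'a', 'b', 'c']
'b': index 2 in ['e', 'a', 'b', 'c'] -> ['b', 'e', 'a', 'c']
'e': index 1 in ['b', 'e', 'a', 'c'] -> ['e', 'b', 'a', 'c']
'a': index 2 in ['e', 'b', 'a', 'c'] -> ['a', 'e', 'b', 'c']
'b': index 2 in ['a', 'e', 'b', 'c'] -> ['b', 'a', 'e', 'c']
'c': index 3 in ['b', 'a', 'e', 'c'] -> ['c', 'b', 'a', 'e']
'a': index 2 in ['c', 'b', 'a', 'e'] -> ['a', 'c', 'b', 'e']
'b': index 2 in ['a', 'c', 'b', 'e'] -> ['b', 'a', 'c', 'e']
'b': index 0 in ['b', 'a', 'c', 'e'] -> ['b', 'a', 'c', 'e']
'b': index 0 in ['b', 'a', 'c', 'e'] -> ['b', 'a', 'c', 'e']
'b': index 0 in ['b', 'a', 'c', 'e'] -> ['b', 'a', 'c', 'e']
'a': index 1 in ['b', 'a', 'c', 'e'] -> ['a', 'b', 'c', 'e']


Output: [3, 2, 1, 2, 2, 3, 2, 2, 0, 0, 0, 1]


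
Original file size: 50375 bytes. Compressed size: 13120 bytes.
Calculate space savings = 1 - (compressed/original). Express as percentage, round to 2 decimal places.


ratio = compressed/original = 13120/50375 = 0.260447
savings = 1 - ratio = 1 - 0.260447 = 0.739553
as a percentage: 0.739553 * 100 = 73.96%

Space savings = 1 - 13120/50375 = 73.96%


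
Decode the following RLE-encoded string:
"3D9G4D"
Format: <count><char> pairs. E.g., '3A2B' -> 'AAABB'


Expanding each <count><char> pair:
  3D -> 'DDD'
  9G -> 'GGGGGGGGG'
  4D -> 'DDDD'

Decoded = DDDGGGGGGGGGDDDD


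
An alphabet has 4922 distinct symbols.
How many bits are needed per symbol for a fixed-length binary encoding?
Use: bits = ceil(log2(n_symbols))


log2(4922) = 12.265
Bracket: 2^12 = 4096 < 4922 <= 2^13 = 8192
So ceil(log2(4922)) = 13

bits = ceil(log2(4922)) = ceil(12.265) = 13 bits


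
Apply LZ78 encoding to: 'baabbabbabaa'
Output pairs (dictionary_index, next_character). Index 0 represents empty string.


LZ78 encoding steps:
Dictionary: {0: ''}
Step 1: w='' (idx 0), next='b' -> output (0, 'b'), add 'b' as idx 1
Step 2: w='' (idx 0), next='a' -> output (0, 'a'), add 'a' as idx 2
Step 3: w='a' (idx 2), next='b' -> output (2, 'b'), add 'ab' as idx 3
Step 4: w='b' (idx 1), next='a' -> output (1, 'a'), add 'ba' as idx 4
Step 5: w='b' (idx 1), next='b' -> output (1, 'b'), add 'bb' as idx 5
Step 6: w='ab' (idx 3), next='a' -> output (3, 'a'), add 'aba' as idx 6
Step 7: w='a' (idx 2), end of input -> output (2, '')


Encoded: [(0, 'b'), (0, 'a'), (2, 'b'), (1, 'a'), (1, 'b'), (3, 'a'), (2, '')]


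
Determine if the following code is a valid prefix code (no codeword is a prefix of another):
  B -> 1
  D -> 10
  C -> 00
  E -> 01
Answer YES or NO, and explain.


Checking each pair (does one codeword prefix another?):
  B='1' vs D='10': prefix -- VIOLATION

NO -- this is NOT a valid prefix code. B (1) is a prefix of D (10).


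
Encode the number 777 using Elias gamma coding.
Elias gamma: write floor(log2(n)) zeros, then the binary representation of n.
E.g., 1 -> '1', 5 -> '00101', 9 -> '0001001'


num_bits = floor(log2(777)) + 1 = 10
leading_zeros = num_bits - 1 = 9
binary(777) = 1100001001

Elias gamma(777) = '000000000' + '1100001001' = 0000000001100001001 (19 bits)


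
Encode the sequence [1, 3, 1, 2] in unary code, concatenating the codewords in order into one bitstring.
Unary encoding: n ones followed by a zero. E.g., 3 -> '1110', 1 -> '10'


Encode each number as n ones followed by a terminating 0:
  1 -> 10 (2 bits)
  3 -> 1110 (4 bits)
  1 -> 10 (2 bits)
  2 -> 110 (3 bits)
Total length = 2 + 4 + 2 + 3 = 11 bits.

Unary([1, 3, 1, 2]) = 10111010110 (11 bits)


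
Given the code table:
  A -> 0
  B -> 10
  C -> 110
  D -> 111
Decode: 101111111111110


Decoding:
10 -> B
111 -> D
111 -> D
111 -> D
111 -> D
0 -> A


Result: BDDDDA


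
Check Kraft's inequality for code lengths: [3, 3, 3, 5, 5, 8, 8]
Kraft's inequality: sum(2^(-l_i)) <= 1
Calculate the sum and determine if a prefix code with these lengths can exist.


Sum = 2^(-3) + 2^(-3) + 2^(-3) + 2^(-5) + 2^(-5) + 2^(-8) + 2^(-8)
    = 0.125 + 0.125 + 0.125 + 0.03125 + 0.03125 + 0.00390625 + 0.00390625
    = 114/256 = 0.4453125
Since 0.4453125 <= 1, Kraft's inequality IS satisfied.
A prefix code with these lengths CAN exist.

Kraft sum = 0.4453125. Satisfied.


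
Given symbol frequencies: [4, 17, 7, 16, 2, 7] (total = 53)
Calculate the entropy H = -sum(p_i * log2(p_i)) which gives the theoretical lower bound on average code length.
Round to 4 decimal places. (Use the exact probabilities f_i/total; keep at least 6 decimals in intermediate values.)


Per-symbol terms -p_i * log2(p_i) with p_i = f_i/53:
  p = 4/53 = 0.075472: log2(p) = -3.727920, -p*log2(p) = 0.281352
  p = 17/53 = 0.320755: log2(p) = -1.640458, -p*log2(p) = 0.526185
  p = 7/53 = 0.132075: log2(p) = -2.920566, -p*log2(p) = 0.385735
  p = 16/53 = 0.301887: log2(p) = -1.727920, -p*log2(p) = 0.521636
  p = 2/53 = 0.037736: log2(p) = -4.727920, -p*log2(p) = 0.178412
  p = 7/53 = 0.132075: log2(p) = -2.920566, -p*log2(p) = 0.385735
H = 0.281352 + 0.526185 + 0.385735 + 0.521636 + 0.178412 + 0.385735 = 2.279055

H = 2.2791 bits/symbol


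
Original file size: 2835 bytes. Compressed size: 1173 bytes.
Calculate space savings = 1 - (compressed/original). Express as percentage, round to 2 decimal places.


ratio = compressed/original = 1173/2835 = 0.413757
savings = 1 - ratio = 1 - 0.413757 = 0.586243
as a percentage: 0.586243 * 100 = 58.62%

Space savings = 1 - 1173/2835 = 58.62%


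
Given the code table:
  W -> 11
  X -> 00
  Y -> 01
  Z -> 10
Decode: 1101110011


Decoding:
11 -> W
01 -> Y
11 -> W
00 -> X
11 -> W


Result: WYWXW


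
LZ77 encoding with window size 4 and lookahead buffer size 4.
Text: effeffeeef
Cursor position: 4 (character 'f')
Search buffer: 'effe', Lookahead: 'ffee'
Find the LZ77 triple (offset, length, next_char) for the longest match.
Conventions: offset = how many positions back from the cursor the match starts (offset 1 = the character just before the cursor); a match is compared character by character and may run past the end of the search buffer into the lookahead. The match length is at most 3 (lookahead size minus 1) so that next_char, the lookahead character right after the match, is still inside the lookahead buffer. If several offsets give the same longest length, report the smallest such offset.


Try each offset into the search buffer:
  offset=1 (pos 3, char 'e'): match length 0
  offset=2 (pos 2, char 'f'): match length 1
  offset=3 (pos 1, char 'f'): match length 3
  offset=4 (pos 0, char 'e'): match length 0
Longest match has length 3 at offset 3.
next_char = character at position 4 + 3 = 7 -> 'e'

Best match: offset=3, length=3 (matching 'ffe' starting at position 1)
LZ77 triple: (3, 3, 'e')


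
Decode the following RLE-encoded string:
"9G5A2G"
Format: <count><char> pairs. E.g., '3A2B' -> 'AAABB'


Expanding each <count><char> pair:
  9G -> 'GGGGGGGGG'
  5A -> 'AAAAA'
  2G -> 'GG'

Decoded = GGGGGGGGGAAAAAGG


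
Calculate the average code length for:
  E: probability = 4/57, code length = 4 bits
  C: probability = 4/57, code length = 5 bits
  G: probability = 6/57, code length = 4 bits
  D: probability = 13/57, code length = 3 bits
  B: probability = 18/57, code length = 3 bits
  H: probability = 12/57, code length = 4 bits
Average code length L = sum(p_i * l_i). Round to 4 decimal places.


Weighted contributions p_i * l_i:
  E: (4/57) * 4 = 16/57
  C: (4/57) * 5 = 20/57
  G: (6/57) * 4 = 24/57
  D: (13/57) * 3 = 39/57
  B: (18/57) * 3 = 54/57
  H: (12/57) * 4 = 48/57
Sum = (16 + 20 + 24 + 39 + 54 + 48)/57 = 201/57

L = 201/57 = 3.5263 bits/symbol


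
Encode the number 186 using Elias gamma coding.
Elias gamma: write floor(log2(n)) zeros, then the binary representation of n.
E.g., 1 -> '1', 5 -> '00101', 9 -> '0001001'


num_bits = floor(log2(186)) + 1 = 8
leading_zeros = num_bits - 1 = 7
binary(186) = 10111010

Elias gamma(186) = '0000000' + '10111010' = 000000010111010 (15 bits)


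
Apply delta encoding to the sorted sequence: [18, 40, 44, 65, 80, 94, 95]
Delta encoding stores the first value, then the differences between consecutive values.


First value: 18
Deltas:
  40 - 18 = 22
  44 - 40 = 4
  65 - 44 = 21
  80 - 65 = 15
  94 - 80 = 14
  95 - 94 = 1


Delta encoded: [18, 22, 4, 21, 15, 14, 1]


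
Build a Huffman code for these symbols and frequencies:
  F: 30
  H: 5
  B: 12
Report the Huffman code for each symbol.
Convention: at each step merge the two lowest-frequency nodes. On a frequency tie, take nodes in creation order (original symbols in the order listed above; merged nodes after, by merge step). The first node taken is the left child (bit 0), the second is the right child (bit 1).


Huffman tree construction:
Step 1: Merge H(5) + B(12) = 17
Step 2: Merge (H+B)(17) + F(30) = 47
Read each symbol's code off the tree from the root (left child = 0, right child = 1).

Codes:
  F: 1 (length 1)
  H: 00 (length 2)
  B: 01 (length 2)
Average code length: 64/47 = 1.3617 bits/symbol


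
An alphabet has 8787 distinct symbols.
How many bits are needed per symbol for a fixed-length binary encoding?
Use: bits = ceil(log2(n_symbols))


log2(8787) = 13.1012
Bracket: 2^13 = 8192 < 8787 <= 2^14 = 16384
So ceil(log2(8787)) = 14

bits = ceil(log2(8787)) = ceil(13.1012) = 14 bits


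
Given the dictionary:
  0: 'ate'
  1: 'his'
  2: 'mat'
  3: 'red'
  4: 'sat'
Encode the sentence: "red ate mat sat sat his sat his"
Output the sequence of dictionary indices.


Look up each word in the dictionary:
  'red' -> 3
  'ate' -> 0
  'mat' -> 2
  'sat' -> 4
  'sat' -> 4
  'his' -> 1
  'sat' -> 4
  'his' -> 1

Encoded: [3, 0, 2, 4, 4, 1, 4, 1]


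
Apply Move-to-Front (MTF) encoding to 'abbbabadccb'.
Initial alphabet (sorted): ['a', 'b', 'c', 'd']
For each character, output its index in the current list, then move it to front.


MTF encoding:
'a': index 0 in ['a', 'b', 'c', 'd'] -> ['a', 'b', 'c', 'd']
'b': index 1 in ['a', 'b', 'c', 'd'] -> ['b', 'a', 'c', 'd']
'b': index 0 in ['b', 'a', 'c', 'd'] -> ['b', 'a', 'c', 'd']
'b': index 0 in ['b', 'a', 'c', 'd'] -> ['b', 'a', 'c', 'd']
'a': index 1 in ['b', 'a', 'c', 'd'] -> ['a', 'b', 'c', 'd']
'b': index 1 in ['a', 'b', 'c', 'd'] -> ['b', 'a', 'c', 'd']
'a': index 1 in ['b', 'a', 'c', 'd'] -> ['a', 'b', 'c', 'd']
'd': index 3 in ['a', 'b', 'c', 'd'] -> ['d', 'a', 'b', 'c']
'c': index 3 in ['d', 'a', 'b', 'c'] -> ['c', 'd', 'a', 'b']
'c': index 0 in ['c', 'd', 'a', 'b'] -> ['c', 'd', 'a', 'b']
'b': index 3 in ['c', 'd', 'a', 'b'] -> ['b', 'c', 'd', 'a']


Output: [0, 1, 0, 0, 1, 1, 1, 3, 3, 0, 3]


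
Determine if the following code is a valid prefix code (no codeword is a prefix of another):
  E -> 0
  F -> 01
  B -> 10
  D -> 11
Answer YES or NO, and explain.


Checking each pair (does one codeword prefix another?):
  E='0' vs F='01': prefix -- VIOLATION

NO -- this is NOT a valid prefix code. E (0) is a prefix of F (01).


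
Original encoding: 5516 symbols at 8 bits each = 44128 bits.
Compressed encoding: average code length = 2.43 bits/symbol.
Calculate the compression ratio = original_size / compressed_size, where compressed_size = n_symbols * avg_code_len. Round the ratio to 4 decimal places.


original_size = n_symbols * orig_bits = 5516 * 8 = 44128 bits
compressed_size = n_symbols * avg_code_len = 5516 * 2.43 = 13403.88 bits
ratio = original_size / compressed_size = 44128 / 13403.88 = 3.2922

Compression ratio = 3.2922


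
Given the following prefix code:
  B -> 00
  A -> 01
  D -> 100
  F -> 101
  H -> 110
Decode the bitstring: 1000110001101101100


Decoding step by step:
Bits 100 -> D
Bits 01 -> A
Bits 100 -> D
Bits 01 -> A
Bits 101 -> F
Bits 101 -> F
Bits 100 -> D


Decoded message: DADAFFD


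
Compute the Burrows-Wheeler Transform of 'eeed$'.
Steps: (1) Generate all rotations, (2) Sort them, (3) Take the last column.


Rotations (sorted):
  0: $eeed -> last char: d
  1: d$eee -> last char: e
  2: ed$ee -> last char: e
  3: eed$e -> last char: e
  4: eeed$ -> last char: $


BWT = deee$


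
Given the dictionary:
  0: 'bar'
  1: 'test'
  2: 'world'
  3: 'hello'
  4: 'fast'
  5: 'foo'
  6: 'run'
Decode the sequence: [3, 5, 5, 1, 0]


Look up each index in the dictionary:
  3 -> 'hello'
  5 -> 'foo'
  5 -> 'foo'
  1 -> 'test'
  0 -> 'bar'

Decoded: "hello foo foo test bar"


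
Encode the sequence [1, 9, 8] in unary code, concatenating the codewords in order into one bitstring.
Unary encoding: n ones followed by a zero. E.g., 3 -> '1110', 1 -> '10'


Encode each number as n ones followed by a terminating 0:
  1 -> 10 (2 bits)
  9 -> 1111111110 (10 bits)
  8 -> 111111110 (9 bits)
Total length = 2 + 10 + 9 = 21 bits.

Unary([1, 9, 8]) = 101111111110111111110 (21 bits)


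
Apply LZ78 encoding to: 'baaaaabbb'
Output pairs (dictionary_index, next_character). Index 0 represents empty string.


LZ78 encoding steps:
Dictionary: {0: ''}
Step 1: w='' (idx 0), next='b' -> output (0, 'b'), add 'b' as idx 1
Step 2: w='' (idx 0), next='a' -> output (0, 'a'), add 'a' as idx 2
Step 3: w='a' (idx 2), next='a' -> output (2, 'a'), add 'aa' as idx 3
Step 4: w='aa' (idx 3), next='b' -> output (3, 'b'), add 'aab' as idx 4
Step 5: w='b' (idx 1), next='b' -> output (1, 'b'), add 'bb' as idx 5


Encoded: [(0, 'b'), (0, 'a'), (2, 'a'), (3, 'b'), (1, 'b')]


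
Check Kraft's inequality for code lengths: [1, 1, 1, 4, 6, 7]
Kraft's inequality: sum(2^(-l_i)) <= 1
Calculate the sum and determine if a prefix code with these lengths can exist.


Sum = 2^(-1) + 2^(-1) + 2^(-1) + 2^(-4) + 2^(-6) + 2^(-7)
    = 0.5 + 0.5 + 0.5 + 0.0625 + 0.015625 + 0.0078125
    = 203/128 = 1.5859375
Since 1.5859375 > 1, Kraft's inequality is NOT satisfied.
A prefix code with these lengths CANNOT exist.

Kraft sum = 1.5859375. Not satisfied.


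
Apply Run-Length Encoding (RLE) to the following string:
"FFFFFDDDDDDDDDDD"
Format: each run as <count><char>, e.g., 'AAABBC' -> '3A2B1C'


Scanning runs left to right:
  i=0: run of 'F' x 5 -> '5F'
  i=5: run of 'D' x 11 -> '11D'

RLE = 5F11D


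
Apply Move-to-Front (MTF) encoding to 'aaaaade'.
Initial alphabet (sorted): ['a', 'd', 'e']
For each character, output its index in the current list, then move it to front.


MTF encoding:
'a': index 0 in ['a', 'd', 'e'] -> ['a', 'd', 'e']
'a': index 0 in ['a', 'd', 'e'] -> ['a', 'd', 'e']
'a': index 0 in ['a', 'd', 'e'] -> ['a', 'd', 'e']
'a': index 0 in ['a', 'd', 'e'] -> ['a', 'd', 'e']
'a': index 0 in ['a', 'd', 'e'] -> ['a', 'd', 'e']
'd': index 1 in ['a', 'd', 'e'] -> ['d', 'a', 'e']
'e': index 2 in ['d', 'a', 'e'] -> ['e', 'd', 'a']


Output: [0, 0, 0, 0, 0, 1, 2]


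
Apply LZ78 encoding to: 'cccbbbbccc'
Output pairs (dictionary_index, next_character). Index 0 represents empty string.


LZ78 encoding steps:
Dictionary: {0: ''}
Step 1: w='' (idx 0), next='c' -> output (0, 'c'), add 'c' as idx 1
Step 2: w='c' (idx 1), next='c' -> output (1, 'c'), add 'cc' as idx 2
Step 3: w='' (idx 0), next='b' -> output (0, 'b'), add 'b' as idx 3
Step 4: w='b' (idx 3), next='b' -> output (3, 'b'), add 'bb' as idx 4
Step 5: w='b' (idx 3), next='c' -> output (3, 'c'), add 'bc' as idx 5
Step 6: w='cc' (idx 2), end of input -> output (2, '')


Encoded: [(0, 'c'), (1, 'c'), (0, 'b'), (3, 'b'), (3, 'c'), (2, '')]


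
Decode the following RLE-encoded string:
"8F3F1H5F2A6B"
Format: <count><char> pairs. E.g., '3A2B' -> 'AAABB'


Expanding each <count><char> pair:
  8F -> 'FFFFFFFF'
  3F -> 'FFF'
  1H -> 'H'
  5F -> 'FFFFF'
  2A -> 'AA'
  6B -> 'BBBBBB'

Decoded = FFFFFFFFFFFHFFFFFAABBBBBB


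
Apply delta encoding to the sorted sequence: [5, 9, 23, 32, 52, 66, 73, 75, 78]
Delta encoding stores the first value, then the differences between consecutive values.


First value: 5
Deltas:
  9 - 5 = 4
  23 - 9 = 14
  32 - 23 = 9
  52 - 32 = 20
  66 - 52 = 14
  73 - 66 = 7
  75 - 73 = 2
  78 - 75 = 3


Delta encoded: [5, 4, 14, 9, 20, 14, 7, 2, 3]


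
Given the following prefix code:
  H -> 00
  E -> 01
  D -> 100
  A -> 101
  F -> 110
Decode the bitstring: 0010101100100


Decoding step by step:
Bits 00 -> H
Bits 101 -> A
Bits 01 -> E
Bits 100 -> D
Bits 100 -> D


Decoded message: HAEDD


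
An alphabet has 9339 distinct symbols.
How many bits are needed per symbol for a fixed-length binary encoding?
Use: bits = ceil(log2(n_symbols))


log2(9339) = 13.1891
Bracket: 2^13 = 8192 < 9339 <= 2^14 = 16384
So ceil(log2(9339)) = 14

bits = ceil(log2(9339)) = ceil(13.1891) = 14 bits


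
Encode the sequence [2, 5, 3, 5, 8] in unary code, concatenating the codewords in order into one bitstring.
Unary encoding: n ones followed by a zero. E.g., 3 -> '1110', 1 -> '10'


Encode each number as n ones followed by a terminating 0:
  2 -> 110 (3 bits)
  5 -> 111110 (6 bits)
  3 -> 1110 (4 bits)
  5 -> 111110 (6 bits)
  8 -> 111111110 (9 bits)
Total length = 3 + 6 + 4 + 6 + 9 = 28 bits.

Unary([2, 5, 3, 5, 8]) = 1101111101110111110111111110 (28 bits)
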